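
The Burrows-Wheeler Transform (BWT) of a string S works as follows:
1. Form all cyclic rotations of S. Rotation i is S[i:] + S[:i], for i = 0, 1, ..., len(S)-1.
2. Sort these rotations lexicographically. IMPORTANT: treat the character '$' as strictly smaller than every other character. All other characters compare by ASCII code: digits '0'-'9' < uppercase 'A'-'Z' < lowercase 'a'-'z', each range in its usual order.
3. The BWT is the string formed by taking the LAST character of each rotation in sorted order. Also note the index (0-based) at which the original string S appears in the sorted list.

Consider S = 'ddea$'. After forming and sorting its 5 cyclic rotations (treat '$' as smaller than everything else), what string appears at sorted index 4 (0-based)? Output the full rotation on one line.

All 5 rotations (rotation i = S[i:]+S[:i]):
  rot[0] = ddea$
  rot[1] = dea$d
  rot[2] = ea$dd
  rot[3] = a$dde
  rot[4] = $ddea
Sorted (with $ < everything):
  sorted[0] = $ddea
  sorted[1] = a$dde
  sorted[2] = ddea$
  sorted[3] = dea$d
  sorted[4] = ea$dd
sorted[4] = ea$dd

Answer: ea$dd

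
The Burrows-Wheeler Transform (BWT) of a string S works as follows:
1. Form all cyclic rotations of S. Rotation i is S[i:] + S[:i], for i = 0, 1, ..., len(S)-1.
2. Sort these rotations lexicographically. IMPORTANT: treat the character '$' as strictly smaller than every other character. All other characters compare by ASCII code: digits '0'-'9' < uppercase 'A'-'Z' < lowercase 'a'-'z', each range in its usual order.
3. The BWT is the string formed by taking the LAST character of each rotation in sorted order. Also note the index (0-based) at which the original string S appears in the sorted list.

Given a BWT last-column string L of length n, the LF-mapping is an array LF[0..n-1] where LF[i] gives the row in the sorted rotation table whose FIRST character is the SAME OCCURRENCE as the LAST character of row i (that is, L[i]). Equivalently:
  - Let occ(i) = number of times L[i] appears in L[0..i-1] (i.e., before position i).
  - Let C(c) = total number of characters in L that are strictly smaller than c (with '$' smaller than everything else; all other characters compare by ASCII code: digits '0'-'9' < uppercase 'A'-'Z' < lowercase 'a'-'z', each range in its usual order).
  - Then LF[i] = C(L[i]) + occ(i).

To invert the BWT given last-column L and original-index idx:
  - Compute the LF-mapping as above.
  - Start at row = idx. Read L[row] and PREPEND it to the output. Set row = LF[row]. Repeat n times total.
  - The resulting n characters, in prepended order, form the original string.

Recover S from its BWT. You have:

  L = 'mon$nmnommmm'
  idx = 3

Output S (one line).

LF mapping: 1 10 7 0 8 2 9 11 3 4 5 6
Walk LF starting at row 3, prepending L[row]:
  step 1: row=3, L[3]='$', prepend. Next row=LF[3]=0
  step 2: row=0, L[0]='m', prepend. Next row=LF[0]=1
  step 3: row=1, L[1]='o', prepend. Next row=LF[1]=10
  step 4: row=10, L[10]='m', prepend. Next row=LF[10]=5
  step 5: row=5, L[5]='m', prepend. Next row=LF[5]=2
  step 6: row=2, L[2]='n', prepend. Next row=LF[2]=7
  step 7: row=7, L[7]='o', prepend. Next row=LF[7]=11
  step 8: row=11, L[11]='m', prepend. Next row=LF[11]=6
  step 9: row=6, L[6]='n', prepend. Next row=LF[6]=9
  step 10: row=9, L[9]='m', prepend. Next row=LF[9]=4
  step 11: row=4, L[4]='n', prepend. Next row=LF[4]=8
  step 12: row=8, L[8]='m', prepend. Next row=LF[8]=3
Reversed output: mnmnmonmmom$

Answer: mnmnmonmmom$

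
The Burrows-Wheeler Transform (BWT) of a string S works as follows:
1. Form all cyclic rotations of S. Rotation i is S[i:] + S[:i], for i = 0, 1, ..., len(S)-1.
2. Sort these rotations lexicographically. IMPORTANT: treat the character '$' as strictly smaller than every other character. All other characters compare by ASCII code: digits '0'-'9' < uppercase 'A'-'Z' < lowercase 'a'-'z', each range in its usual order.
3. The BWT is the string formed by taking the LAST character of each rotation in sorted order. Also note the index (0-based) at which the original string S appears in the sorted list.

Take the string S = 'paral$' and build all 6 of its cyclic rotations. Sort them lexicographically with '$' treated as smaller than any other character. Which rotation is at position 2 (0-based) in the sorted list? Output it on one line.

Answer: aral$p

Derivation:
All 6 rotations (rotation i = S[i:]+S[:i]):
  rot[0] = paral$
  rot[1] = aral$p
  rot[2] = ral$pa
  rot[3] = al$par
  rot[4] = l$para
  rot[5] = $paral
Sorted (with $ < everything):
  sorted[0] = $paral
  sorted[1] = al$par
  sorted[2] = aral$p
  sorted[3] = l$para
  sorted[4] = paral$
  sorted[5] = ral$pa
sorted[2] = aral$p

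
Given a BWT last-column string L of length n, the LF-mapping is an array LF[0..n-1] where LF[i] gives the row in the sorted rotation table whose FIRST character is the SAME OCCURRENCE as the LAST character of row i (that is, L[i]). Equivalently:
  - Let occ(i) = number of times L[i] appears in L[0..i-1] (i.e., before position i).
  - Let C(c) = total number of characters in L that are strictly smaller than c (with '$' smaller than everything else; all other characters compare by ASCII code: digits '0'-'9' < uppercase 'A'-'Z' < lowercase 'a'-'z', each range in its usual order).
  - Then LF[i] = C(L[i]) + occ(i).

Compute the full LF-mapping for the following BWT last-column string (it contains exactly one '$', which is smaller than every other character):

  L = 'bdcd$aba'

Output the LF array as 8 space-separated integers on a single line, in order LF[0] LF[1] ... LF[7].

Answer: 3 6 5 7 0 1 4 2

Derivation:
Char counts: '$':1, 'a':2, 'b':2, 'c':1, 'd':2
C (first-col start): C('$')=0, C('a')=1, C('b')=3, C('c')=5, C('d')=6
L[0]='b': occ=0, LF[0]=C('b')+0=3+0=3
L[1]='d': occ=0, LF[1]=C('d')+0=6+0=6
L[2]='c': occ=0, LF[2]=C('c')+0=5+0=5
L[3]='d': occ=1, LF[3]=C('d')+1=6+1=7
L[4]='$': occ=0, LF[4]=C('$')+0=0+0=0
L[5]='a': occ=0, LF[5]=C('a')+0=1+0=1
L[6]='b': occ=1, LF[6]=C('b')+1=3+1=4
L[7]='a': occ=1, LF[7]=C('a')+1=1+1=2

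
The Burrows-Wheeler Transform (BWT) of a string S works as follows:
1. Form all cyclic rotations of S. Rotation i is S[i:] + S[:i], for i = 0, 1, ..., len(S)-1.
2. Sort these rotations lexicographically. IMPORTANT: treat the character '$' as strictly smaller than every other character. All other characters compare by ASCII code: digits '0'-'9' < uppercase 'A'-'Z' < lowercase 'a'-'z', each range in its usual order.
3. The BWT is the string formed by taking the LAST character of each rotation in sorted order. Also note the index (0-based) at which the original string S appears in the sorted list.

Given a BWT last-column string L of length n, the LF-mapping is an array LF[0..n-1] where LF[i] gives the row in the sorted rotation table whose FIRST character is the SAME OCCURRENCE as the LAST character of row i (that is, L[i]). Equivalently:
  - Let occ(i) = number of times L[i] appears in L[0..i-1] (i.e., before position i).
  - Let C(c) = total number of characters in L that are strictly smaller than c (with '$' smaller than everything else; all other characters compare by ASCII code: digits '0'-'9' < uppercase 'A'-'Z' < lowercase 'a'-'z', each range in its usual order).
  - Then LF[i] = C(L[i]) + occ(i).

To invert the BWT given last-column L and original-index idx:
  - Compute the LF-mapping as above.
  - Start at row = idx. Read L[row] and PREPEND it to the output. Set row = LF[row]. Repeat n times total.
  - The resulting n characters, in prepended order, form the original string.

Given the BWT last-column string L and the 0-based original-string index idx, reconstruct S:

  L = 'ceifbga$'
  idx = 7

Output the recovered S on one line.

Answer: ibeagfc$

Derivation:
LF mapping: 3 4 7 5 2 6 1 0
Walk LF starting at row 7, prepending L[row]:
  step 1: row=7, L[7]='$', prepend. Next row=LF[7]=0
  step 2: row=0, L[0]='c', prepend. Next row=LF[0]=3
  step 3: row=3, L[3]='f', prepend. Next row=LF[3]=5
  step 4: row=5, L[5]='g', prepend. Next row=LF[5]=6
  step 5: row=6, L[6]='a', prepend. Next row=LF[6]=1
  step 6: row=1, L[1]='e', prepend. Next row=LF[1]=4
  step 7: row=4, L[4]='b', prepend. Next row=LF[4]=2
  step 8: row=2, L[2]='i', prepend. Next row=LF[2]=7
Reversed output: ibeagfc$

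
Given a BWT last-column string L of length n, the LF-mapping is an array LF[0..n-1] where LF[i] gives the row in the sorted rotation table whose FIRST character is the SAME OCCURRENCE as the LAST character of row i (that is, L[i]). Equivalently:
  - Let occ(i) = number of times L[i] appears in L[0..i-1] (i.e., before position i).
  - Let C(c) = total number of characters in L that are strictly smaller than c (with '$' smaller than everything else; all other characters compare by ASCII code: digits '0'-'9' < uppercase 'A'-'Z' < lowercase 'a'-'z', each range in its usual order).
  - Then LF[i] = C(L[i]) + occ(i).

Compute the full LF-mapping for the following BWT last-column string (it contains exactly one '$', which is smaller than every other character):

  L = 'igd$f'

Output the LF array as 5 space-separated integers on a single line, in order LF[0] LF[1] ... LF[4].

Answer: 4 3 1 0 2

Derivation:
Char counts: '$':1, 'd':1, 'f':1, 'g':1, 'i':1
C (first-col start): C('$')=0, C('d')=1, C('f')=2, C('g')=3, C('i')=4
L[0]='i': occ=0, LF[0]=C('i')+0=4+0=4
L[1]='g': occ=0, LF[1]=C('g')+0=3+0=3
L[2]='d': occ=0, LF[2]=C('d')+0=1+0=1
L[3]='$': occ=0, LF[3]=C('$')+0=0+0=0
L[4]='f': occ=0, LF[4]=C('f')+0=2+0=2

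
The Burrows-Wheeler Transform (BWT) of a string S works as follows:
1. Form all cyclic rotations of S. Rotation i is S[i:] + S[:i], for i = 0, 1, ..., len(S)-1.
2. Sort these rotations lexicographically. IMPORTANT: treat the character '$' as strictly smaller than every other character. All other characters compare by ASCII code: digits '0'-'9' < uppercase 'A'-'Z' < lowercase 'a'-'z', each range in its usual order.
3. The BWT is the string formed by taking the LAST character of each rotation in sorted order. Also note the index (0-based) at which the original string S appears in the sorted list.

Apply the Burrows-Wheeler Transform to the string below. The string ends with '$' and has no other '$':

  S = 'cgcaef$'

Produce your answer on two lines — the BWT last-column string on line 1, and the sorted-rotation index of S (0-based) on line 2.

Answer: fcg$aec
3

Derivation:
All 7 rotations (rotation i = S[i:]+S[:i]):
  rot[0] = cgcaef$
  rot[1] = gcaef$c
  rot[2] = caef$cg
  rot[3] = aef$cgc
  rot[4] = ef$cgca
  rot[5] = f$cgcae
  rot[6] = $cgcaef
Sorted (with $ < everything):
  sorted[0] = $cgcaef  (last char: 'f')
  sorted[1] = aef$cgc  (last char: 'c')
  sorted[2] = caef$cg  (last char: 'g')
  sorted[3] = cgcaef$  (last char: '$')
  sorted[4] = ef$cgca  (last char: 'a')
  sorted[5] = f$cgcae  (last char: 'e')
  sorted[6] = gcaef$c  (last char: 'c')
Last column: fcg$aec
Original string S is at sorted index 3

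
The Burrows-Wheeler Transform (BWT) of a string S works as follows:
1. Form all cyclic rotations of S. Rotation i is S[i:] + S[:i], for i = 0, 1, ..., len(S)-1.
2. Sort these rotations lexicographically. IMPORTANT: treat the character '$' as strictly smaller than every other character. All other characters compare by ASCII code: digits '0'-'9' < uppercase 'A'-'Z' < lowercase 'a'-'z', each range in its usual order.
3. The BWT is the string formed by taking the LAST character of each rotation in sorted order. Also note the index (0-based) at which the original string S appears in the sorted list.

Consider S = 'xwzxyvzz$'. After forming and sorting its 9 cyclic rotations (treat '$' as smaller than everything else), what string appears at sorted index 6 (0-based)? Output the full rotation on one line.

All 9 rotations (rotation i = S[i:]+S[:i]):
  rot[0] = xwzxyvzz$
  rot[1] = wzxyvzz$x
  rot[2] = zxyvzz$xw
  rot[3] = xyvzz$xwz
  rot[4] = yvzz$xwzx
  rot[5] = vzz$xwzxy
  rot[6] = zz$xwzxyv
  rot[7] = z$xwzxyvz
  rot[8] = $xwzxyvzz
Sorted (with $ < everything):
  sorted[0] = $xwzxyvzz
  sorted[1] = vzz$xwzxy
  sorted[2] = wzxyvzz$x
  sorted[3] = xwzxyvzz$
  sorted[4] = xyvzz$xwz
  sorted[5] = yvzz$xwzx
  sorted[6] = z$xwzxyvz
  sorted[7] = zxyvzz$xw
  sorted[8] = zz$xwzxyv
sorted[6] = z$xwzxyvz

Answer: z$xwzxyvz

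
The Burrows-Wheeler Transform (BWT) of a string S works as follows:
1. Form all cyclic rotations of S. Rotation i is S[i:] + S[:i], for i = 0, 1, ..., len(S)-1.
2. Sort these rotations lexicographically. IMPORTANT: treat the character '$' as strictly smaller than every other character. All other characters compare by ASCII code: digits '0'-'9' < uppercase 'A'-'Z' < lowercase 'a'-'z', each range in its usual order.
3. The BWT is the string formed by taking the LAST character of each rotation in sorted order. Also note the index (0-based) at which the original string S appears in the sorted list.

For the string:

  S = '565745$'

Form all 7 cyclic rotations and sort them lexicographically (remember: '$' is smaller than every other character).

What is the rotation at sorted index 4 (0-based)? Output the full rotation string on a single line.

Answer: 5745$56

Derivation:
All 7 rotations (rotation i = S[i:]+S[:i]):
  rot[0] = 565745$
  rot[1] = 65745$5
  rot[2] = 5745$56
  rot[3] = 745$565
  rot[4] = 45$5657
  rot[5] = 5$56574
  rot[6] = $565745
Sorted (with $ < everything):
  sorted[0] = $565745
  sorted[1] = 45$5657
  sorted[2] = 5$56574
  sorted[3] = 565745$
  sorted[4] = 5745$56
  sorted[5] = 65745$5
  sorted[6] = 745$565
sorted[4] = 5745$56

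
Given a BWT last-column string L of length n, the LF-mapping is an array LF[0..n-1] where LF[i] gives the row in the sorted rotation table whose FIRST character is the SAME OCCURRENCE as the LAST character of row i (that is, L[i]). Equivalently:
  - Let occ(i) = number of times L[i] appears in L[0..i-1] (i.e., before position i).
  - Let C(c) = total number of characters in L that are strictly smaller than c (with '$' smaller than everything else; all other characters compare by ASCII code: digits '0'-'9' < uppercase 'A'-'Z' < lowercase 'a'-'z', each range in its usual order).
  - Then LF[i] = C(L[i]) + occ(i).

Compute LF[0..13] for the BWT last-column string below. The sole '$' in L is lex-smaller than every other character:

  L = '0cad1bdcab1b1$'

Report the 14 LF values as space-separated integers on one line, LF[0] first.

Answer: 1 10 5 12 2 7 13 11 6 8 3 9 4 0

Derivation:
Char counts: '$':1, '0':1, '1':3, 'a':2, 'b':3, 'c':2, 'd':2
C (first-col start): C('$')=0, C('0')=1, C('1')=2, C('a')=5, C('b')=7, C('c')=10, C('d')=12
L[0]='0': occ=0, LF[0]=C('0')+0=1+0=1
L[1]='c': occ=0, LF[1]=C('c')+0=10+0=10
L[2]='a': occ=0, LF[2]=C('a')+0=5+0=5
L[3]='d': occ=0, LF[3]=C('d')+0=12+0=12
L[4]='1': occ=0, LF[4]=C('1')+0=2+0=2
L[5]='b': occ=0, LF[5]=C('b')+0=7+0=7
L[6]='d': occ=1, LF[6]=C('d')+1=12+1=13
L[7]='c': occ=1, LF[7]=C('c')+1=10+1=11
L[8]='a': occ=1, LF[8]=C('a')+1=5+1=6
L[9]='b': occ=1, LF[9]=C('b')+1=7+1=8
L[10]='1': occ=1, LF[10]=C('1')+1=2+1=3
L[11]='b': occ=2, LF[11]=C('b')+2=7+2=9
L[12]='1': occ=2, LF[12]=C('1')+2=2+2=4
L[13]='$': occ=0, LF[13]=C('$')+0=0+0=0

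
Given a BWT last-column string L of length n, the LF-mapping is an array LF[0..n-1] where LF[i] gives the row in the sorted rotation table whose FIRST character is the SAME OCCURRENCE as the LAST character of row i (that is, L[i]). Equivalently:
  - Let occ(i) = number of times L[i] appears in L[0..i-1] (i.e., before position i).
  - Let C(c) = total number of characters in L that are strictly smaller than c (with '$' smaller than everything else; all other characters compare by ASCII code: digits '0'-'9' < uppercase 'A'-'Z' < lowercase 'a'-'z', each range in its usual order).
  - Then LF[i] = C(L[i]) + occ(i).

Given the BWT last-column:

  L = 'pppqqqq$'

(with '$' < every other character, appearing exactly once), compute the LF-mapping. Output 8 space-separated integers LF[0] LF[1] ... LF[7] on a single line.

Char counts: '$':1, 'p':3, 'q':4
C (first-col start): C('$')=0, C('p')=1, C('q')=4
L[0]='p': occ=0, LF[0]=C('p')+0=1+0=1
L[1]='p': occ=1, LF[1]=C('p')+1=1+1=2
L[2]='p': occ=2, LF[2]=C('p')+2=1+2=3
L[3]='q': occ=0, LF[3]=C('q')+0=4+0=4
L[4]='q': occ=1, LF[4]=C('q')+1=4+1=5
L[5]='q': occ=2, LF[5]=C('q')+2=4+2=6
L[6]='q': occ=3, LF[6]=C('q')+3=4+3=7
L[7]='$': occ=0, LF[7]=C('$')+0=0+0=0

Answer: 1 2 3 4 5 6 7 0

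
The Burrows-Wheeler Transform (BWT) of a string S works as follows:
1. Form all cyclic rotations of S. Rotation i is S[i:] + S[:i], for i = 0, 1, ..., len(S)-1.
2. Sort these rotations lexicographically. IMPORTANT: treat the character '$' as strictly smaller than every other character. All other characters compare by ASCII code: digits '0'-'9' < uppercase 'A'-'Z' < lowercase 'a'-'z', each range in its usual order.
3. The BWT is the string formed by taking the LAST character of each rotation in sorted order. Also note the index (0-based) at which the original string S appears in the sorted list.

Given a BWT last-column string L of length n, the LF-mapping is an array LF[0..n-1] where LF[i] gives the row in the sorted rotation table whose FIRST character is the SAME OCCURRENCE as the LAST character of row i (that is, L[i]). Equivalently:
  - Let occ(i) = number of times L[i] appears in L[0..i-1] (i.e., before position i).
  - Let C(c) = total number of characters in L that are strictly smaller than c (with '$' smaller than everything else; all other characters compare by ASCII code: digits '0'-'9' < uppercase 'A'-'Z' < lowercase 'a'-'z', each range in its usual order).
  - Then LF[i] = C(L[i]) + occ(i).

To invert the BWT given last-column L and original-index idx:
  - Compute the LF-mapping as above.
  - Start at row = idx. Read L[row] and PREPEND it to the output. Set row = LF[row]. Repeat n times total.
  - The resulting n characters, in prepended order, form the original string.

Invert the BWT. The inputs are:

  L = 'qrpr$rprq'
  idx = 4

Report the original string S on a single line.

Answer: qrrrpprq$

Derivation:
LF mapping: 3 5 1 6 0 7 2 8 4
Walk LF starting at row 4, prepending L[row]:
  step 1: row=4, L[4]='$', prepend. Next row=LF[4]=0
  step 2: row=0, L[0]='q', prepend. Next row=LF[0]=3
  step 3: row=3, L[3]='r', prepend. Next row=LF[3]=6
  step 4: row=6, L[6]='p', prepend. Next row=LF[6]=2
  step 5: row=2, L[2]='p', prepend. Next row=LF[2]=1
  step 6: row=1, L[1]='r', prepend. Next row=LF[1]=5
  step 7: row=5, L[5]='r', prepend. Next row=LF[5]=7
  step 8: row=7, L[7]='r', prepend. Next row=LF[7]=8
  step 9: row=8, L[8]='q', prepend. Next row=LF[8]=4
Reversed output: qrrrpprq$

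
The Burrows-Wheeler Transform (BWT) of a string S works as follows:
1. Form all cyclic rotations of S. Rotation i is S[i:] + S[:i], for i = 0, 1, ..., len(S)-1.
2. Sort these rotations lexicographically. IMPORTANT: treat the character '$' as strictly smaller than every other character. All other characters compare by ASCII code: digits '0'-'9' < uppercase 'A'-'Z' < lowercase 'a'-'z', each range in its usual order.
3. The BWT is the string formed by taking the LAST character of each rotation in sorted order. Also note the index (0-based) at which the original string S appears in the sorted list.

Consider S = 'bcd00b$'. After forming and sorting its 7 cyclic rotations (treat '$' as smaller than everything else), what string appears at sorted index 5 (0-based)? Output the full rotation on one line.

All 7 rotations (rotation i = S[i:]+S[:i]):
  rot[0] = bcd00b$
  rot[1] = cd00b$b
  rot[2] = d00b$bc
  rot[3] = 00b$bcd
  rot[4] = 0b$bcd0
  rot[5] = b$bcd00
  rot[6] = $bcd00b
Sorted (with $ < everything):
  sorted[0] = $bcd00b
  sorted[1] = 00b$bcd
  sorted[2] = 0b$bcd0
  sorted[3] = b$bcd00
  sorted[4] = bcd00b$
  sorted[5] = cd00b$b
  sorted[6] = d00b$bc
sorted[5] = cd00b$b

Answer: cd00b$b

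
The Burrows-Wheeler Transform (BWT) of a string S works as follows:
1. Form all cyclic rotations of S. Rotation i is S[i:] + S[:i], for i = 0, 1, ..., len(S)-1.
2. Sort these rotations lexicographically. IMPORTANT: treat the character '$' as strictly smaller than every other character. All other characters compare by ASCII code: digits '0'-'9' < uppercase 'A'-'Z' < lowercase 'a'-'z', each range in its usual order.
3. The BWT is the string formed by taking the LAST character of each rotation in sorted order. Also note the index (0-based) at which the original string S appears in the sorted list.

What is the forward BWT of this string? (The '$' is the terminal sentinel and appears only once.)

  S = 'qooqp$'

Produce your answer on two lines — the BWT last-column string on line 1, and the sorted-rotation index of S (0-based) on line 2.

All 6 rotations (rotation i = S[i:]+S[:i]):
  rot[0] = qooqp$
  rot[1] = ooqp$q
  rot[2] = oqp$qo
  rot[3] = qp$qoo
  rot[4] = p$qooq
  rot[5] = $qooqp
Sorted (with $ < everything):
  sorted[0] = $qooqp  (last char: 'p')
  sorted[1] = ooqp$q  (last char: 'q')
  sorted[2] = oqp$qo  (last char: 'o')
  sorted[3] = p$qooq  (last char: 'q')
  sorted[4] = qooqp$  (last char: '$')
  sorted[5] = qp$qoo  (last char: 'o')
Last column: pqoq$o
Original string S is at sorted index 4

Answer: pqoq$o
4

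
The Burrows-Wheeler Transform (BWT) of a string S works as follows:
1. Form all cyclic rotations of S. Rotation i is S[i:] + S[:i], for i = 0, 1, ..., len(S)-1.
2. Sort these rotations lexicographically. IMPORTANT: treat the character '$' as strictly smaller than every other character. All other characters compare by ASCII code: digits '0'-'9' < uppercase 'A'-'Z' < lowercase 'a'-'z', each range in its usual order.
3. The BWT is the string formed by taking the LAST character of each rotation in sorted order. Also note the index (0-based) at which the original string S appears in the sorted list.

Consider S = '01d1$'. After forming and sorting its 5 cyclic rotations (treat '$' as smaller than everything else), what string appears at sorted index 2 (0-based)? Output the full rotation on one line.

All 5 rotations (rotation i = S[i:]+S[:i]):
  rot[0] = 01d1$
  rot[1] = 1d1$0
  rot[2] = d1$01
  rot[3] = 1$01d
  rot[4] = $01d1
Sorted (with $ < everything):
  sorted[0] = $01d1
  sorted[1] = 01d1$
  sorted[2] = 1$01d
  sorted[3] = 1d1$0
  sorted[4] = d1$01
sorted[2] = 1$01d

Answer: 1$01d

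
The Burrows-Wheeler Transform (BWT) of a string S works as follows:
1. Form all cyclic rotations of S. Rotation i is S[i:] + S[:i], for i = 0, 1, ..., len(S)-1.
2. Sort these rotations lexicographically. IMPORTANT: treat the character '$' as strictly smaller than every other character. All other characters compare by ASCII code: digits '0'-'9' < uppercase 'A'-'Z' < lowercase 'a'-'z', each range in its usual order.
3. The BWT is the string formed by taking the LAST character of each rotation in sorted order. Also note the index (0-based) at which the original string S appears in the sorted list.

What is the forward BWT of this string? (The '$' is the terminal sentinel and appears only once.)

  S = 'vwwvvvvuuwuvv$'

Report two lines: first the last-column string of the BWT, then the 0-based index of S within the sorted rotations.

Answer: vvwuvvuvvw$uwv
10

Derivation:
All 14 rotations (rotation i = S[i:]+S[:i]):
  rot[0] = vwwvvvvuuwuvv$
  rot[1] = wwvvvvuuwuvv$v
  rot[2] = wvvvvuuwuvv$vw
  rot[3] = vvvvuuwuvv$vww
  rot[4] = vvvuuwuvv$vwwv
  rot[5] = vvuuwuvv$vwwvv
  rot[6] = vuuwuvv$vwwvvv
  rot[7] = uuwuvv$vwwvvvv
  rot[8] = uwuvv$vwwvvvvu
  rot[9] = wuvv$vwwvvvvuu
  rot[10] = uvv$vwwvvvvuuw
  rot[11] = vv$vwwvvvvuuwu
  rot[12] = v$vwwvvvvuuwuv
  rot[13] = $vwwvvvvuuwuvv
Sorted (with $ < everything):
  sorted[0] = $vwwvvvvuuwuvv  (last char: 'v')
  sorted[1] = uuwuvv$vwwvvvv  (last char: 'v')
  sorted[2] = uvv$vwwvvvvuuw  (last char: 'w')
  sorted[3] = uwuvv$vwwvvvvu  (last char: 'u')
  sorted[4] = v$vwwvvvvuuwuv  (last char: 'v')
  sorted[5] = vuuwuvv$vwwvvv  (last char: 'v')
  sorted[6] = vv$vwwvvvvuuwu  (last char: 'u')
  sorted[7] = vvuuwuvv$vwwvv  (last char: 'v')
  sorted[8] = vvvuuwuvv$vwwv  (last char: 'v')
  sorted[9] = vvvvuuwuvv$vww  (last char: 'w')
  sorted[10] = vwwvvvvuuwuvv$  (last char: '$')
  sorted[11] = wuvv$vwwvvvvuu  (last char: 'u')
  sorted[12] = wvvvvuuwuvv$vw  (last char: 'w')
  sorted[13] = wwvvvvuuwuvv$v  (last char: 'v')
Last column: vvwuvvuvvw$uwv
Original string S is at sorted index 10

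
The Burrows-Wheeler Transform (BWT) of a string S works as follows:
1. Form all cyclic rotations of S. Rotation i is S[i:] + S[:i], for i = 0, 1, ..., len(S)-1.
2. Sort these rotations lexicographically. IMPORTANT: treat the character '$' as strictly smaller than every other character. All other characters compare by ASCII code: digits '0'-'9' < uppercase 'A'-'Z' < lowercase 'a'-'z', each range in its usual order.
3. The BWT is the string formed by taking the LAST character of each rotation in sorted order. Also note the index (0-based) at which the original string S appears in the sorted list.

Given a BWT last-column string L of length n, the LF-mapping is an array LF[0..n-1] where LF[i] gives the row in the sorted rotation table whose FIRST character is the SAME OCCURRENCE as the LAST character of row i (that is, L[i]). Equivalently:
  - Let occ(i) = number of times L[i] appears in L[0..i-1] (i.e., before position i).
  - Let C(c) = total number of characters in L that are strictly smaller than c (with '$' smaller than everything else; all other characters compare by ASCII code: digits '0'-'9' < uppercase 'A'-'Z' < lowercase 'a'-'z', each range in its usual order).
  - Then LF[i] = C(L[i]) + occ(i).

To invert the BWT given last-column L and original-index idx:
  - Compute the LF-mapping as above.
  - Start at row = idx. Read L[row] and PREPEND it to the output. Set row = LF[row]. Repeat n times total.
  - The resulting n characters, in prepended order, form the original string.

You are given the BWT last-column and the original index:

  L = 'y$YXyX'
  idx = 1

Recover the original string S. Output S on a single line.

Answer: XYXyy$

Derivation:
LF mapping: 4 0 3 1 5 2
Walk LF starting at row 1, prepending L[row]:
  step 1: row=1, L[1]='$', prepend. Next row=LF[1]=0
  step 2: row=0, L[0]='y', prepend. Next row=LF[0]=4
  step 3: row=4, L[4]='y', prepend. Next row=LF[4]=5
  step 4: row=5, L[5]='X', prepend. Next row=LF[5]=2
  step 5: row=2, L[2]='Y', prepend. Next row=LF[2]=3
  step 6: row=3, L[3]='X', prepend. Next row=LF[3]=1
Reversed output: XYXyy$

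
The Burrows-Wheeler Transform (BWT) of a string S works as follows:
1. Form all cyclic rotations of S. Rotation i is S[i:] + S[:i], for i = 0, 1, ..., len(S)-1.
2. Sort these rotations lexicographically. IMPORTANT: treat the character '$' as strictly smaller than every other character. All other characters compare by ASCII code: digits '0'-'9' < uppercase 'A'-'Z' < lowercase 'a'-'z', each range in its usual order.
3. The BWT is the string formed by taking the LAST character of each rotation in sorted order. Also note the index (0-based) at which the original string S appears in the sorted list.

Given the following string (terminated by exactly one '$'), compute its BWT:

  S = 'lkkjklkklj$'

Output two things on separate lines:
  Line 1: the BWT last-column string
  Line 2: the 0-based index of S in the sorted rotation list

All 11 rotations (rotation i = S[i:]+S[:i]):
  rot[0] = lkkjklkklj$
  rot[1] = kkjklkklj$l
  rot[2] = kjklkklj$lk
  rot[3] = jklkklj$lkk
  rot[4] = klkklj$lkkj
  rot[5] = lkklj$lkkjk
  rot[6] = kklj$lkkjkl
  rot[7] = klj$lkkjklk
  rot[8] = lj$lkkjklkk
  rot[9] = j$lkkjklkkl
  rot[10] = $lkkjklkklj
Sorted (with $ < everything):
  sorted[0] = $lkkjklkklj  (last char: 'j')
  sorted[1] = j$lkkjklkkl  (last char: 'l')
  sorted[2] = jklkklj$lkk  (last char: 'k')
  sorted[3] = kjklkklj$lk  (last char: 'k')
  sorted[4] = kkjklkklj$l  (last char: 'l')
  sorted[5] = kklj$lkkjkl  (last char: 'l')
  sorted[6] = klj$lkkjklk  (last char: 'k')
  sorted[7] = klkklj$lkkj  (last char: 'j')
  sorted[8] = lj$lkkjklkk  (last char: 'k')
  sorted[9] = lkkjklkklj$  (last char: '$')
  sorted[10] = lkklj$lkkjk  (last char: 'k')
Last column: jlkkllkjk$k
Original string S is at sorted index 9

Answer: jlkkllkjk$k
9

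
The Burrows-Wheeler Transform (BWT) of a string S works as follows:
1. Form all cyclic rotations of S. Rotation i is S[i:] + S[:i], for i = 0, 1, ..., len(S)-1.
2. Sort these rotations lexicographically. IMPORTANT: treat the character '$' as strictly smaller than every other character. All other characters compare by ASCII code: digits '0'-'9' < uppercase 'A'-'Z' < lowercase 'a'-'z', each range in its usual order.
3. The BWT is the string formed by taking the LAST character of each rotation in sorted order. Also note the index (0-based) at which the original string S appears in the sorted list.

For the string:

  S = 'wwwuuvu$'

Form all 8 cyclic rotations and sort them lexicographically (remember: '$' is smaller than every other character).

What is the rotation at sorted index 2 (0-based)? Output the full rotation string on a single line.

Answer: uuvu$www

Derivation:
All 8 rotations (rotation i = S[i:]+S[:i]):
  rot[0] = wwwuuvu$
  rot[1] = wwuuvu$w
  rot[2] = wuuvu$ww
  rot[3] = uuvu$www
  rot[4] = uvu$wwwu
  rot[5] = vu$wwwuu
  rot[6] = u$wwwuuv
  rot[7] = $wwwuuvu
Sorted (with $ < everything):
  sorted[0] = $wwwuuvu
  sorted[1] = u$wwwuuv
  sorted[2] = uuvu$www
  sorted[3] = uvu$wwwu
  sorted[4] = vu$wwwuu
  sorted[5] = wuuvu$ww
  sorted[6] = wwuuvu$w
  sorted[7] = wwwuuvu$
sorted[2] = uuvu$www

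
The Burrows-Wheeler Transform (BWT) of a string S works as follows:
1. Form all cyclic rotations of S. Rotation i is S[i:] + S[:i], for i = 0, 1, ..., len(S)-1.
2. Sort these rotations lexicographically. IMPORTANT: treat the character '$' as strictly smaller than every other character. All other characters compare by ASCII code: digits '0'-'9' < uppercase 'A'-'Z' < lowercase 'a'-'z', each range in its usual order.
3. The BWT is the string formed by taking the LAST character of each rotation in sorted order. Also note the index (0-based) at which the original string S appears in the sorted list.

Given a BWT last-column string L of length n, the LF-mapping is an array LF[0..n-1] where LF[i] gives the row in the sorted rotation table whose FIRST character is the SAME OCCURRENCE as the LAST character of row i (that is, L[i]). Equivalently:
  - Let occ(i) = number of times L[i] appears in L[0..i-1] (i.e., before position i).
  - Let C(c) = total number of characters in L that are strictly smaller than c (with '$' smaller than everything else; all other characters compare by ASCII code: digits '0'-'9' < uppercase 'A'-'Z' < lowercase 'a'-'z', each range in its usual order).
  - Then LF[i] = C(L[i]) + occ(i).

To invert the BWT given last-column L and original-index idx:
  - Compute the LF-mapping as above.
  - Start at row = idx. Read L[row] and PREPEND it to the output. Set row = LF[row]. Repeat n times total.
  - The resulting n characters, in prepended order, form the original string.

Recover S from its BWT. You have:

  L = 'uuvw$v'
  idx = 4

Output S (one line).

Answer: vwvuu$

Derivation:
LF mapping: 1 2 3 5 0 4
Walk LF starting at row 4, prepending L[row]:
  step 1: row=4, L[4]='$', prepend. Next row=LF[4]=0
  step 2: row=0, L[0]='u', prepend. Next row=LF[0]=1
  step 3: row=1, L[1]='u', prepend. Next row=LF[1]=2
  step 4: row=2, L[2]='v', prepend. Next row=LF[2]=3
  step 5: row=3, L[3]='w', prepend. Next row=LF[3]=5
  step 6: row=5, L[5]='v', prepend. Next row=LF[5]=4
Reversed output: vwvuu$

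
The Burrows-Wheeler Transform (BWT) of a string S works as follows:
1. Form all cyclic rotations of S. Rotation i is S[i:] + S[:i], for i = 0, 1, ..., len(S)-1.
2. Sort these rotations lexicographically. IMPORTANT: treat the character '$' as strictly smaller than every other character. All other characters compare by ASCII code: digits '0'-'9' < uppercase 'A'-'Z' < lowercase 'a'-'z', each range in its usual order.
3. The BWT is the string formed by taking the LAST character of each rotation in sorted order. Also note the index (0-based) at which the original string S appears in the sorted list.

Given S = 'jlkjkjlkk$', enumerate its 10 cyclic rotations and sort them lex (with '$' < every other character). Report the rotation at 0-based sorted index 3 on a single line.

All 10 rotations (rotation i = S[i:]+S[:i]):
  rot[0] = jlkjkjlkk$
  rot[1] = lkjkjlkk$j
  rot[2] = kjkjlkk$jl
  rot[3] = jkjlkk$jlk
  rot[4] = kjlkk$jlkj
  rot[5] = jlkk$jlkjk
  rot[6] = lkk$jlkjkj
  rot[7] = kk$jlkjkjl
  rot[8] = k$jlkjkjlk
  rot[9] = $jlkjkjlkk
Sorted (with $ < everything):
  sorted[0] = $jlkjkjlkk
  sorted[1] = jkjlkk$jlk
  sorted[2] = jlkjkjlkk$
  sorted[3] = jlkk$jlkjk
  sorted[4] = k$jlkjkjlk
  sorted[5] = kjkjlkk$jl
  sorted[6] = kjlkk$jlkj
  sorted[7] = kk$jlkjkjl
  sorted[8] = lkjkjlkk$j
  sorted[9] = lkk$jlkjkj
sorted[3] = jlkk$jlkjk

Answer: jlkk$jlkjk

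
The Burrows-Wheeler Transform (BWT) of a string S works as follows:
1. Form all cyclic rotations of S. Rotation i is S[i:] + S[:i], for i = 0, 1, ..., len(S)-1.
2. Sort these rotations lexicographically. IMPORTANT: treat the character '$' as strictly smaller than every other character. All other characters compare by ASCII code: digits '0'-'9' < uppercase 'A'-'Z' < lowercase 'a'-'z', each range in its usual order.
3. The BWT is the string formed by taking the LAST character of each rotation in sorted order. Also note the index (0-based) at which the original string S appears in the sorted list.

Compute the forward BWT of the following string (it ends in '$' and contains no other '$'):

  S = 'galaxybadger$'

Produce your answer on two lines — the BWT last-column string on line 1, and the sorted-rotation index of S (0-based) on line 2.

All 13 rotations (rotation i = S[i:]+S[:i]):
  rot[0] = galaxybadger$
  rot[1] = alaxybadger$g
  rot[2] = laxybadger$ga
  rot[3] = axybadger$gal
  rot[4] = xybadger$gala
  rot[5] = ybadger$galax
  rot[6] = badger$galaxy
  rot[7] = adger$galaxyb
  rot[8] = dger$galaxyba
  rot[9] = ger$galaxybad
  rot[10] = er$galaxybadg
  rot[11] = r$galaxybadge
  rot[12] = $galaxybadger
Sorted (with $ < everything):
  sorted[0] = $galaxybadger  (last char: 'r')
  sorted[1] = adger$galaxyb  (last char: 'b')
  sorted[2] = alaxybadger$g  (last char: 'g')
  sorted[3] = axybadger$gal  (last char: 'l')
  sorted[4] = badger$galaxy  (last char: 'y')
  sorted[5] = dger$galaxyba  (last char: 'a')
  sorted[6] = er$galaxybadg  (last char: 'g')
  sorted[7] = galaxybadger$  (last char: '$')
  sorted[8] = ger$galaxybad  (last char: 'd')
  sorted[9] = laxybadger$ga  (last char: 'a')
  sorted[10] = r$galaxybadge  (last char: 'e')
  sorted[11] = xybadger$gala  (last char: 'a')
  sorted[12] = ybadger$galax  (last char: 'x')
Last column: rbglyag$daeax
Original string S is at sorted index 7

Answer: rbglyag$daeax
7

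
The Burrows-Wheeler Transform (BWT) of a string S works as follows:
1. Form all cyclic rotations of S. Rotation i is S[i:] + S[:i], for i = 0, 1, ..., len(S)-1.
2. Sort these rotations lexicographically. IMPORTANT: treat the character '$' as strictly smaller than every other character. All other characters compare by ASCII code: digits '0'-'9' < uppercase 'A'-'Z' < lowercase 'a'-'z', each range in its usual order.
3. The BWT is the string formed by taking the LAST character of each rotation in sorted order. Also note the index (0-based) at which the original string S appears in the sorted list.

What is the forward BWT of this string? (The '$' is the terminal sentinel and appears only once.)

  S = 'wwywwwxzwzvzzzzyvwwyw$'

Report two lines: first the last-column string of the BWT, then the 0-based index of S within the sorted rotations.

Answer: wyzyywv$wwwzwzwwwxzzzv
7

Derivation:
All 22 rotations (rotation i = S[i:]+S[:i]):
  rot[0] = wwywwwxzwzvzzzzyvwwyw$
  rot[1] = wywwwxzwzvzzzzyvwwyw$w
  rot[2] = ywwwxzwzvzzzzyvwwyw$ww
  rot[3] = wwwxzwzvzzzzyvwwyw$wwy
  rot[4] = wwxzwzvzzzzyvwwyw$wwyw
  rot[5] = wxzwzvzzzzyvwwyw$wwyww
  rot[6] = xzwzvzzzzyvwwyw$wwywww
  rot[7] = zwzvzzzzyvwwyw$wwywwwx
  rot[8] = wzvzzzzyvwwyw$wwywwwxz
  rot[9] = zvzzzzyvwwyw$wwywwwxzw
  rot[10] = vzzzzyvwwyw$wwywwwxzwz
  rot[11] = zzzzyvwwyw$wwywwwxzwzv
  rot[12] = zzzyvwwyw$wwywwwxzwzvz
  rot[13] = zzyvwwyw$wwywwwxzwzvzz
  rot[14] = zyvwwyw$wwywwwxzwzvzzz
  rot[15] = yvwwyw$wwywwwxzwzvzzzz
  rot[16] = vwwyw$wwywwwxzwzvzzzzy
  rot[17] = wwyw$wwywwwxzwzvzzzzyv
  rot[18] = wyw$wwywwwxzwzvzzzzyvw
  rot[19] = yw$wwywwwxzwzvzzzzyvww
  rot[20] = w$wwywwwxzwzvzzzzyvwwy
  rot[21] = $wwywwwxzwzvzzzzyvwwyw
Sorted (with $ < everything):
  sorted[0] = $wwywwwxzwzvzzzzyvwwyw  (last char: 'w')
  sorted[1] = vwwyw$wwywwwxzwzvzzzzy  (last char: 'y')
  sorted[2] = vzzzzyvwwyw$wwywwwxzwz  (last char: 'z')
  sorted[3] = w$wwywwwxzwzvzzzzyvwwy  (last char: 'y')
  sorted[4] = wwwxzwzvzzzzyvwwyw$wwy  (last char: 'y')
  sorted[5] = wwxzwzvzzzzyvwwyw$wwyw  (last char: 'w')
  sorted[6] = wwyw$wwywwwxzwzvzzzzyv  (last char: 'v')
  sorted[7] = wwywwwxzwzvzzzzyvwwyw$  (last char: '$')
  sorted[8] = wxzwzvzzzzyvwwyw$wwyww  (last char: 'w')
  sorted[9] = wyw$wwywwwxzwzvzzzzyvw  (last char: 'w')
  sorted[10] = wywwwxzwzvzzzzyvwwyw$w  (last char: 'w')
  sorted[11] = wzvzzzzyvwwyw$wwywwwxz  (last char: 'z')
  sorted[12] = xzwzvzzzzyvwwyw$wwywww  (last char: 'w')
  sorted[13] = yvwwyw$wwywwwxzwzvzzzz  (last char: 'z')
  sorted[14] = yw$wwywwwxzwzvzzzzyvww  (last char: 'w')
  sorted[15] = ywwwxzwzvzzzzyvwwyw$ww  (last char: 'w')
  sorted[16] = zvzzzzyvwwyw$wwywwwxzw  (last char: 'w')
  sorted[17] = zwzvzzzzyvwwyw$wwywwwx  (last char: 'x')
  sorted[18] = zyvwwyw$wwywwwxzwzvzzz  (last char: 'z')
  sorted[19] = zzyvwwyw$wwywwwxzwzvzz  (last char: 'z')
  sorted[20] = zzzyvwwyw$wwywwwxzwzvz  (last char: 'z')
  sorted[21] = zzzzyvwwyw$wwywwwxzwzv  (last char: 'v')
Last column: wyzyywv$wwwzwzwwwxzzzv
Original string S is at sorted index 7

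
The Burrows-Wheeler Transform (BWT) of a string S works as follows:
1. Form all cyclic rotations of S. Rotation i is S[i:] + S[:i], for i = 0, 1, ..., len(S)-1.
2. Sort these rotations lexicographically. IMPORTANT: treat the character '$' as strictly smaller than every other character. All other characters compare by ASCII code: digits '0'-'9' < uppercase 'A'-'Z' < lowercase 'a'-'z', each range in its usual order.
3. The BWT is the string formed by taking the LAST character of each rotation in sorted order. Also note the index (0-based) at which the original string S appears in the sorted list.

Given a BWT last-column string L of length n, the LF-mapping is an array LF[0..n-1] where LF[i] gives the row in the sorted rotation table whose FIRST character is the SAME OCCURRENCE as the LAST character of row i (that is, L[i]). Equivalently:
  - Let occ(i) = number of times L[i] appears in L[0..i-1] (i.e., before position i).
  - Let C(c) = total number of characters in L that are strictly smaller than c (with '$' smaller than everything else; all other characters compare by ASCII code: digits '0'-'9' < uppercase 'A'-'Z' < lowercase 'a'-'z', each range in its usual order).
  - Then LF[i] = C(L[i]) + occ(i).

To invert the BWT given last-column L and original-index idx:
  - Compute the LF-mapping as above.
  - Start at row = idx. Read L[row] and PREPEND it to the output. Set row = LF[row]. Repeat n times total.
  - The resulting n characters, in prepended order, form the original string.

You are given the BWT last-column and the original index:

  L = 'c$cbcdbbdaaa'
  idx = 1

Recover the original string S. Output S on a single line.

LF mapping: 7 0 8 4 9 10 5 6 11 1 2 3
Walk LF starting at row 1, prepending L[row]:
  step 1: row=1, L[1]='$', prepend. Next row=LF[1]=0
  step 2: row=0, L[0]='c', prepend. Next row=LF[0]=7
  step 3: row=7, L[7]='b', prepend. Next row=LF[7]=6
  step 4: row=6, L[6]='b', prepend. Next row=LF[6]=5
  step 5: row=5, L[5]='d', prepend. Next row=LF[5]=10
  step 6: row=10, L[10]='a', prepend. Next row=LF[10]=2
  step 7: row=2, L[2]='c', prepend. Next row=LF[2]=8
  step 8: row=8, L[8]='d', prepend. Next row=LF[8]=11
  step 9: row=11, L[11]='a', prepend. Next row=LF[11]=3
  step 10: row=3, L[3]='b', prepend. Next row=LF[3]=4
  step 11: row=4, L[4]='c', prepend. Next row=LF[4]=9
  step 12: row=9, L[9]='a', prepend. Next row=LF[9]=1
Reversed output: acbadcadbbc$

Answer: acbadcadbbc$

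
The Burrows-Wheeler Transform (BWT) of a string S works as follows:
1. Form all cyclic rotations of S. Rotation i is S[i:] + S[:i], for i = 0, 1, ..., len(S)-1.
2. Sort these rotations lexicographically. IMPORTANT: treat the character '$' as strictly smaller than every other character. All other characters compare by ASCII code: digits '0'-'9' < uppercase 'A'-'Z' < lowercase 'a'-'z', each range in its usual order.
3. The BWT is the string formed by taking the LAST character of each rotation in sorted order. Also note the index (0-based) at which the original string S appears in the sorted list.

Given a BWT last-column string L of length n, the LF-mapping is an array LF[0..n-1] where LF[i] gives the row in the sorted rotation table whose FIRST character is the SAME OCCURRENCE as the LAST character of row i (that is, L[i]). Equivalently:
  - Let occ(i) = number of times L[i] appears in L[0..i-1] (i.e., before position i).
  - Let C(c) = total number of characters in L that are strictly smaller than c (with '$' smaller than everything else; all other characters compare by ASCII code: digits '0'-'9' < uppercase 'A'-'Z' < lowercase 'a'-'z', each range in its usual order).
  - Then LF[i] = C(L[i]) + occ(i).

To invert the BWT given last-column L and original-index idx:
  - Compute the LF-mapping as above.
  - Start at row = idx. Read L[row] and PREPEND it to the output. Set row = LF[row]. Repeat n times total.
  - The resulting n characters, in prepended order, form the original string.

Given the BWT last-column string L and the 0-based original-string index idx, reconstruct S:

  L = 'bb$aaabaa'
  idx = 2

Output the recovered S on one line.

Answer: aabaaabb$

Derivation:
LF mapping: 6 7 0 1 2 3 8 4 5
Walk LF starting at row 2, prepending L[row]:
  step 1: row=2, L[2]='$', prepend. Next row=LF[2]=0
  step 2: row=0, L[0]='b', prepend. Next row=LF[0]=6
  step 3: row=6, L[6]='b', prepend. Next row=LF[6]=8
  step 4: row=8, L[8]='a', prepend. Next row=LF[8]=5
  step 5: row=5, L[5]='a', prepend. Next row=LF[5]=3
  step 6: row=3, L[3]='a', prepend. Next row=LF[3]=1
  step 7: row=1, L[1]='b', prepend. Next row=LF[1]=7
  step 8: row=7, L[7]='a', prepend. Next row=LF[7]=4
  step 9: row=4, L[4]='a', prepend. Next row=LF[4]=2
Reversed output: aabaaabb$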